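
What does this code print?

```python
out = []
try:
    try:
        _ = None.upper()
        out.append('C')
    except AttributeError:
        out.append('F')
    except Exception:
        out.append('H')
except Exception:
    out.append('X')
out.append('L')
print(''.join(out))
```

Execution trace: 'F' (inner except AttributeError) → 'L' (after the try/except). Output: FL

Answer: FL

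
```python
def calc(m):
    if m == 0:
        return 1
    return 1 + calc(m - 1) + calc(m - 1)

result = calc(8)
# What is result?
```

calc(m) = 1 + 2·calc(m-1), calc(0)=1. Closed form: (1+1)·2^8 - 1 = 511.

Answer: 511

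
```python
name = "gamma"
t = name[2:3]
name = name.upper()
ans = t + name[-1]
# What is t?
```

Trace:
`name = "gamma"` → name = 'gamma'
`t = name[2:3]` → t = 'm'
`name = name.upper()` → name = 'GAMMA'
`ans = t + name[-1]` → ans = 'mA'
So t = 'm'

Answer: 'm'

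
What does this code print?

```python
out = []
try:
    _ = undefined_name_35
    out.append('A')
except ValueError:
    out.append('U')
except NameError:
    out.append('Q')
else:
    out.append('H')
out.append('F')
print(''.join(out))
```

Execution trace: 'Q' (except NameError) → 'F' (after the try/except). Output: QF

Answer: QF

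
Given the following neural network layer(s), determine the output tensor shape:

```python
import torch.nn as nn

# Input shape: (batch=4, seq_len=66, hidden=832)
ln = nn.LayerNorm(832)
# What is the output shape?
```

Input: (4, 66, 832) -> Output: (4, 66, 832)

Answer: (4, 66, 832)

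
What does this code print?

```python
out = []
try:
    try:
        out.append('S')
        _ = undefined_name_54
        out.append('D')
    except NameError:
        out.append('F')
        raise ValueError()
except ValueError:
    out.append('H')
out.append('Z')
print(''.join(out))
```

Execution trace: 'S' (inner try body) → 'F' (inner except NameError) → 'H' (outer except ValueError) → 'Z' (after the try/except). Output: SFHZ

Answer: SFHZ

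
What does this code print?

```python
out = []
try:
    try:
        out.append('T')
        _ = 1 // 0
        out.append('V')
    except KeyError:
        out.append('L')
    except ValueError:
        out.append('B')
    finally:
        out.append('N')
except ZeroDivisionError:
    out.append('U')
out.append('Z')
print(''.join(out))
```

Execution trace: 'T' (try body) → 'N' (finally) → 'U' (outer except ZeroDivisionError) → 'Z' (after the try/except). Output: TNUZ

Answer: TNUZ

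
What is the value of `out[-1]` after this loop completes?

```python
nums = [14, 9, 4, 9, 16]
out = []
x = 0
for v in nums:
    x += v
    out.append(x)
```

Cumulative sum ends at 52
`out` takes the values: [] → [14] → [14, 23] → [14, 23, 27] → [14, 23, 27, 36] → [14, 23, 27, 36, 52]
So `out[-1]` = 52

Answer: 52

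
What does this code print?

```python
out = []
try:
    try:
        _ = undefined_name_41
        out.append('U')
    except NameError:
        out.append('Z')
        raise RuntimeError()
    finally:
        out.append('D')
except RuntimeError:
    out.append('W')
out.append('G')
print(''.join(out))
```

Execution trace: 'Z' (inner except NameError) → 'D' (inner finally) → 'W' (outer except RuntimeError) → 'G' (after the try/except). Output: ZDWG

Answer: ZDWG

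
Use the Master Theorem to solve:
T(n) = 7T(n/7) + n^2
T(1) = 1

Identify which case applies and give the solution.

a=7, b=7, f(n)=n^2. log_7(7) = 1. Since c=2 > 1 and the regularity condition holds (7(n/7)^2 = (7/7^2)n^2 with 7/7^2 < 1), Case 3 applies: T(n) = Θ(f(n)) = O(n^2).

Answer: O(n^2) - Case 3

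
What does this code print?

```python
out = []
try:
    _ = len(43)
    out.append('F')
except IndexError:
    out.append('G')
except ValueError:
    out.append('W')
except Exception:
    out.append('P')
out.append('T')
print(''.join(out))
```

Execution trace: 'P' (except Exception) → 'T' (after the try/except). Output: PT

Answer: PT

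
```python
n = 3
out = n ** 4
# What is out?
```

Trace:
`n = 3` → n = 3
`out = n ** 4` → out = 81
So out = 81

Answer: 81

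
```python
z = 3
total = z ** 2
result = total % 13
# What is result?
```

Trace:
`z = 3` → z = 3
`total = z ** 2` → total = 9
`result = total % 13` → result = 9
So result = 9

Answer: 9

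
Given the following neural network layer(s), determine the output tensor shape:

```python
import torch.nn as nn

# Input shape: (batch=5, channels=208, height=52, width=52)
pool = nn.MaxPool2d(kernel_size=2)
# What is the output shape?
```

Input: (5, 208, 52, 52) -> Output: (5, 208, 26, 26)

Answer: (5, 208, 26, 26)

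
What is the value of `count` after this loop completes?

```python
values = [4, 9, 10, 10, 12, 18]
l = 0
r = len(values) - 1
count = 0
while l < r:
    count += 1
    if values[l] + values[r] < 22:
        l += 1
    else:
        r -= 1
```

Steps to find pair summing to 22
`count` takes the values: 0 → 1 → 2 → 3 → 4 → 5

Answer: 5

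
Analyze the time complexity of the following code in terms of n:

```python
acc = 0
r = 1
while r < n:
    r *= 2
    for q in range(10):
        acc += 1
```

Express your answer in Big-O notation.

Each loop level contributes: log n × 1. Multiplying the contributions gives O(log n).

Answer: O(log n)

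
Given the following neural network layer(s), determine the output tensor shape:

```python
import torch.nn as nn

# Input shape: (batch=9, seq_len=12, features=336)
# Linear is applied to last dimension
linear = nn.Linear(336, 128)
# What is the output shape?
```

Input: (9, 12, 336) -> Output: (9, 12, 128)

Answer: (9, 12, 128)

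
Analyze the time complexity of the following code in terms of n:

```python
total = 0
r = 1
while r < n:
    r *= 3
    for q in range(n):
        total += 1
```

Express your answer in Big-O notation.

Each loop level contributes: log n × n. Multiplying the contributions gives O(n log n).

Answer: O(n log n)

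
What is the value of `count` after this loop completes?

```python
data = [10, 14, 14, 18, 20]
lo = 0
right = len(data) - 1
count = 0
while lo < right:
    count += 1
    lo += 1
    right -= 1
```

Iterations until pointers meet (list length 5)
`count` takes the values: 0 → 1 → 2

Answer: 2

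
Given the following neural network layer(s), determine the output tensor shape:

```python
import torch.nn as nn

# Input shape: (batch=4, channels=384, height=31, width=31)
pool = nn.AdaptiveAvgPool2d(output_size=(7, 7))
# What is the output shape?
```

Input: (4, 384, 31, 31) -> Output: (4, 384, 7, 7)

Answer: (4, 384, 7, 7)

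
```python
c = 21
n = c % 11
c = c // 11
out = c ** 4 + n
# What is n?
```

Trace:
`c = 21` → c = 21
`n = c % 11` → n = 10
`c = c // 11` → c = 1
`out = c ** 4 + n` → out = 11
So n = 10

Answer: 10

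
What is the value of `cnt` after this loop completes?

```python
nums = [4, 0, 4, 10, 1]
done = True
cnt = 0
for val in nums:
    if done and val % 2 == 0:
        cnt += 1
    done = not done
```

Count even values at even positions
`cnt` takes the values: 0 → 1 → 2

Answer: 2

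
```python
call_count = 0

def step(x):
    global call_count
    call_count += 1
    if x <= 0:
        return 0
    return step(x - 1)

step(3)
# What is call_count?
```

Linear recursion stepping by 1: 4 calls from x=3 down to ≤0.

Answer: 4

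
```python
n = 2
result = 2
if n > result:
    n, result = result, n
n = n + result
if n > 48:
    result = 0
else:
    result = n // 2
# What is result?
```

Trace:
`n = 2` → n = 2
`result = 2` → result = 2
`if n > result: ...` → n > result is False → no variable changes
`n = n + result` → n = 4
`if n > 48: ...` → n > 48 is False, take else branch → no variable changes
So result = 2

Answer: 2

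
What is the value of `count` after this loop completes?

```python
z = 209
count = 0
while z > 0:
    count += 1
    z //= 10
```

Count digits by repeated division by 10
`count` takes the values: 0 → 1 → 2 → 3

Answer: 3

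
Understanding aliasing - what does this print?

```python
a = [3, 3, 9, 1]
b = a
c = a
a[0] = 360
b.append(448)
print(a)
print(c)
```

Key concept: multiple aliases.
Step by step:
`a = [3, 3, 9, 1]` → a = [3, 3, 9, 1]
`b = a` → b = [3, 3, 9, 1] (same object as a)
`c = a` → c = [3, 3, 9, 1] (same object as a, b)
`a[0] = 360` → a = [360, 3, 9, 1] (same object as b, c); b = [360, 3, 9, 1] (same object as a, c); c = [360, 3, 9, 1] (same object as a, b)
`b.append(448)` → a = [360, 3, 9, 1, 448] (same object as b, c); b = [360, 3, 9, 1, 448] (same object as a, c); c = [360, 3, 9, 1, 448] (same object as a, b)
`print(a)` → prints [360, 3, 9, 1, 448]
`print(c)` → prints [360, 3, 9, 1, 448]

Answer:
[360, 3, 9, 1, 448]
[360, 3, 9, 1, 448]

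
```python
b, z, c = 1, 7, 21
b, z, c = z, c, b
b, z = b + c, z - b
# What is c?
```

Trace:
`b, z, c = 1, 7, 21` → b = 1; z = 7; c = 21
`b, z, c = z, c, b` → b = 7; z = 21; c = 1
`b, z = b + c, z - b` → b = 8; z = 14
So c = 1

Answer: 1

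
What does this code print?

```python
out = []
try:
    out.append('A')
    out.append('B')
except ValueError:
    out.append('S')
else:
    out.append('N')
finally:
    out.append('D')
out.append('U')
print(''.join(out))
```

Execution trace: 'A' (try body) → 'B' (try body, no exception) → 'N' (else) → 'D' (finally) → 'U' (after the try/except). Output: ABNDU

Answer: ABNDU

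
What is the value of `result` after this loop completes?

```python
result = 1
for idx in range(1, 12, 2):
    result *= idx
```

Product of 1, 3, 5, ... up to 11
`result` takes the values: 1 → 3 → 15 → 105 → 945 → 10395

Answer: 10395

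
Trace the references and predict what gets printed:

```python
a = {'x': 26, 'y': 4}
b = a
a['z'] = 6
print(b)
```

Key concept: dict aliasing.
Step by step:
`a = {'x': 26, 'y': 4}` → a = {'x': 26, 'y': 4}
`b = a` → b = {'x': 26, 'y': 4} (same object as a)
`a['z'] = 6` → a = {'x': 26, 'y': 4, 'z': 6} (same object as b); b = {'x': 26, 'y': 4, 'z': 6} (same object as a)
`print(b)` → prints {'x': 26, 'y': 4, 'z': 6}

Answer: {'x': 26, 'y': 4, 'z': 6}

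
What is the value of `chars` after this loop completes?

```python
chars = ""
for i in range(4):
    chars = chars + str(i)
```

Concatenate digits 0 to 3
`chars` takes the values: "" → "0" → "01" → "012" → "0123"

Answer: "0123"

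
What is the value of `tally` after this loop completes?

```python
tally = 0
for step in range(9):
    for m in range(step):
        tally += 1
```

Triangle number: 0+1+2+...+8
`tally` takes the values: 0 → 1 → 2 → 3 → 4 → 5 → 6 → 7 → 8 → 9 → 10 → 11 → 12 → 13 → 14 → 15 → 16 → 17 → 18 → 19 → 20 → 21 → 22 → 23 → 24 → 25 → 26 → 27 → 28 → 29 → 30 → 31 → 32 → 33 → 34 → 35 → 36

Answer: 36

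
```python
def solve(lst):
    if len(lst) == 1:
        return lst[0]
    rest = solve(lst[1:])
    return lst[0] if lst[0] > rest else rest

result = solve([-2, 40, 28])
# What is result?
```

Recursive max over [-2, 40, 28] = 40

Answer: 40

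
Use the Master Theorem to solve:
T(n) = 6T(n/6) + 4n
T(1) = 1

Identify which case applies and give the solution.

a=6, b=6, f(n)=4n. log_6(6) = 1. Since c=1 = 1, Case 2 applies: T(n) = Θ(n^log_b(a) · log n) = O(n log n).

Answer: O(n log n) - Case 2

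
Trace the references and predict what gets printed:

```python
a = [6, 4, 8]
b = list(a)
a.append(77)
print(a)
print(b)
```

Key concept: list() constructor creates copy.
Step by step:
`a = [6, 4, 8]` → a = [6, 4, 8]
`b = list(a)` → b = [6, 4, 8]
`a.append(77)` → a = [6, 4, 8, 77]
`print(a)` → prints [6, 4, 8, 77]
`print(b)` → prints [6, 4, 8]

Answer:
[6, 4, 8, 77]
[6, 4, 8]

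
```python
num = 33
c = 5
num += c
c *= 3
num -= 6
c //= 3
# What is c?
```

Trace:
`num = 33` → num = 33
`c = 5` → c = 5
`num += c` → num = 38
`c *= 3` → c = 15
`num -= 6` → num = 32
`c //= 3` → c = 5
So c = 5

Answer: 5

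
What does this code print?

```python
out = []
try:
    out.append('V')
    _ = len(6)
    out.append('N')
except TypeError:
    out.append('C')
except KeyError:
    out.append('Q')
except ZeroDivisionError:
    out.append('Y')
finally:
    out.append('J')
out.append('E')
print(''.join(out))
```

Execution trace: 'V' (try body) → 'C' (except TypeError) → 'J' (finally) → 'E' (after the try/except). Output: VCJE

Answer: VCJE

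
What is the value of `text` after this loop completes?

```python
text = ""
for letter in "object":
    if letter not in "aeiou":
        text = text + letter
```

Remove vowels from 'object'
`text` takes the values: "" → "b" → "bj" → "bjc" → "bjct"

Answer: "bjct"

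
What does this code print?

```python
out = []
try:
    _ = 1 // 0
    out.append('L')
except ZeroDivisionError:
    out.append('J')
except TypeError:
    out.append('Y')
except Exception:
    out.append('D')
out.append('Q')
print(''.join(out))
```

Execution trace: 'J' (except ZeroDivisionError) → 'Q' (after the try/except). Output: JQ

Answer: JQ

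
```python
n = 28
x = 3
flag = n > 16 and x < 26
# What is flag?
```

Trace:
`n = 28` → n = 28
`x = 3` → x = 3
`flag = n > 16 and x < 26` → flag = True
So flag = True

Answer: True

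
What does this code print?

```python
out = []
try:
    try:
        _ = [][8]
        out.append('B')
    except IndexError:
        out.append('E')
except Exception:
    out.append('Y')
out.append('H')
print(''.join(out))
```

Execution trace: 'E' (inner except IndexError) → 'H' (after the try/except). Output: EH

Answer: EH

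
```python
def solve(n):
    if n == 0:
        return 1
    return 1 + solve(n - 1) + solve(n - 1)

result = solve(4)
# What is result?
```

solve(n) = 1 + 2·solve(n-1), solve(0)=1. Closed form: (1+1)·2^4 - 1 = 31.

Answer: 31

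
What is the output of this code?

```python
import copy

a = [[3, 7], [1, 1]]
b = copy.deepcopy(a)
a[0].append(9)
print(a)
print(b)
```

Key concept: deep copy is fully independent.
Step by step:
`a = [[3, 7], [1, 1]]` → a = [[3, 7], [1, 1]]
`b = copy.deepcopy(a)` → b = [[3, 7], [1, 1]]
`a[0].append(9)` → a = [[3, 7, 9], [1, 1]]
`print(a)` → prints [[3, 7, 9], [1, 1]]
`print(b)` → prints [[3, 7], [1, 1]]

Answer:
[[3, 7, 9], [1, 1]]
[[3, 7], [1, 1]]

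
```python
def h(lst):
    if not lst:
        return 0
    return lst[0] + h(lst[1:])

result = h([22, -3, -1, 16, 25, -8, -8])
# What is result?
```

22 + (-3) + (-1) + 16 + 25 + (-8) + (-8) + 0 = 43

Answer: 43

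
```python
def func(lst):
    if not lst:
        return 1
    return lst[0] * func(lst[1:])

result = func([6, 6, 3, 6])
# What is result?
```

Product over [6, 6, 3, 6] = 6 * 6 * 3 * 6 = 648

Answer: 648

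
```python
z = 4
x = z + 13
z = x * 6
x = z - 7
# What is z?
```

Trace:
`z = 4` → z = 4
`x = z + 13` → x = 17
`z = x * 6` → z = 102
`x = z - 7` → x = 95
So z = 102

Answer: 102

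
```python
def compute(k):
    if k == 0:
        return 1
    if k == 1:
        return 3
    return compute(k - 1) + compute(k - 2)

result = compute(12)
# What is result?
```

Build up from base cases: compute(0)=1, compute(1)=3, compute(2)=4, compute(3)=7, compute(4)=11, compute(5)=18, compute(6)=29, ..., compute(12)=521

Answer: 521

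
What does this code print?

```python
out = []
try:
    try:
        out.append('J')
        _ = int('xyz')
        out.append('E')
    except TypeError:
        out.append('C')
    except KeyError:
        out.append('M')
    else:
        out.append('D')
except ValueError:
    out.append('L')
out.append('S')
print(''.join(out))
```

Execution trace: 'J' (try body) → 'L' (outer except ValueError) → 'S' (after the try/except). Output: JLS

Answer: JLS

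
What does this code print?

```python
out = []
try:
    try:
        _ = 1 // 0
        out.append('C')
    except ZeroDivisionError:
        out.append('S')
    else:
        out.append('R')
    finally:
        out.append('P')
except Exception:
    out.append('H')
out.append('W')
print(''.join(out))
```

Execution trace: 'S' (inner except ZeroDivisionError) → 'P' (inner finally) → 'W' (after the try/except). Output: SPW

Answer: SPW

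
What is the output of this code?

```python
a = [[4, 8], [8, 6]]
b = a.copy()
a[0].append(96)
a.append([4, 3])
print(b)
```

Key concept: shallow copy with nested lists.
Step by step:
`a = [[4, 8], [8, 6]]` → a = [[4, 8], [8, 6]]
`b = a.copy()` → b = [[4, 8], [8, 6]]
`a[0].append(96)` → a = [[4, 8, 96], [8, 6]]; b = [[4, 8, 96], [8, 6]]
`a.append([4, 3])` → a = [[4, 8, 96], [8, 6], [4, 3]]
`print(b)` → prints [[4, 8, 96], [8, 6]]

Answer: [[4, 8, 96], [8, 6]]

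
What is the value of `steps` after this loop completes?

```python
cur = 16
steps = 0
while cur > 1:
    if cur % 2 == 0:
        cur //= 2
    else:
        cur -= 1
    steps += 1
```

Steps to reduce 16 to 1
`steps` takes the values: 0 → 1 → 2 → 3 → 4

Answer: 4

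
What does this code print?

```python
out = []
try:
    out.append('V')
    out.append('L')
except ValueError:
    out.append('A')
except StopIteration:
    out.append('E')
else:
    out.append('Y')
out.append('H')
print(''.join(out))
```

Execution trace: 'V' (try body) → 'L' (try body, no exception) → 'Y' (else) → 'H' (after the try/except). Output: VLYH

Answer: VLYH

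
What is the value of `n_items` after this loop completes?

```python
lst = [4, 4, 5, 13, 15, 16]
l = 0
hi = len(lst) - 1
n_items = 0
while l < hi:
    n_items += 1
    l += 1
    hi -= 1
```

Iterations until pointers meet (list length 6)
`n_items` takes the values: 0 → 1 → 2 → 3

Answer: 3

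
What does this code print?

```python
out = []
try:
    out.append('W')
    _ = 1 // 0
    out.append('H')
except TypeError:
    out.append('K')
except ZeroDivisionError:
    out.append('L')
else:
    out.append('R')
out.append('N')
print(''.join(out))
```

Execution trace: 'W' (try body) → 'L' (except ZeroDivisionError) → 'N' (after the try/except). Output: WLN

Answer: WLN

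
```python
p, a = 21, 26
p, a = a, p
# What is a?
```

Trace:
`p, a = 21, 26` → p = 21; a = 26
`p, a = a, p` → p = 26; a = 21
So a = 21

Answer: 21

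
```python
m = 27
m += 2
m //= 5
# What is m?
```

Trace:
`m = 27` → m = 27
`m += 2` → m = 29
`m //= 5` → m = 5
So m = 5

Answer: 5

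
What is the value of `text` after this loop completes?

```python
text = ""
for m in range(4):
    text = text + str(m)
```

Concatenate digits 0 to 3
`text` takes the values: "" → "0" → "01" → "012" → "0123"

Answer: "0123"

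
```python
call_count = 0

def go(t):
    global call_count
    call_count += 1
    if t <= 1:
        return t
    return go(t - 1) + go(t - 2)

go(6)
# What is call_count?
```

Calls(t) = 1 + Calls(t-1) + Calls(t-2); Calls(0)=Calls(1)=1. For t=6 this gives 25.

Answer: 25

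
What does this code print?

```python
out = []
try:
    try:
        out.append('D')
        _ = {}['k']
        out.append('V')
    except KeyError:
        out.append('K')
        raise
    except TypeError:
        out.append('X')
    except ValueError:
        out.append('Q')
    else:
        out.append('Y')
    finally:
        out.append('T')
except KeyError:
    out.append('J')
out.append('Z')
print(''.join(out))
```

Execution trace: 'D' (inner try body) → 'K' (inner except KeyError) → 'T' (inner finally) → 'J' (outer except KeyError) → 'Z' (after the try/except). Output: DKTJZ

Answer: DKTJZ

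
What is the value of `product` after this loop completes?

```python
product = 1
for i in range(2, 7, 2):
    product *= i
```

Product of even numbers 2 to 6
`product` takes the values: 1 → 2 → 8 → 48

Answer: 48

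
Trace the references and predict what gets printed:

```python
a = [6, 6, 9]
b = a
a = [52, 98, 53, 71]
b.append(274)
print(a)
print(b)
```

Key concept: rebinding vs mutation: a is rebound to a new list, b still points at the original.
Step by step:
`a = [6, 6, 9]` → a = [6, 6, 9]
`b = a` → b = [6, 6, 9] (same object as a)
`a = [52, 98, 53, 71]` → a = [52, 98, 53, 71]
`b.append(274)` → b = [6, 6, 9, 274]
`print(a)` → prints [52, 98, 53, 71]
`print(b)` → prints [6, 6, 9, 274]

Answer:
[52, 98, 53, 71]
[6, 6, 9, 274]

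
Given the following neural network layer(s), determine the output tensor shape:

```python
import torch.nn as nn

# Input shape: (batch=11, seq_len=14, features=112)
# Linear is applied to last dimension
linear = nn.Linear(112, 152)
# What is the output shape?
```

Input: (11, 14, 112) -> Output: (11, 14, 152)

Answer: (11, 14, 152)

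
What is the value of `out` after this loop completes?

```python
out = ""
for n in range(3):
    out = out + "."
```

Repeat '.' 3 times
`out` takes the values: "" → "." → ".." → "..."

Answer: "..."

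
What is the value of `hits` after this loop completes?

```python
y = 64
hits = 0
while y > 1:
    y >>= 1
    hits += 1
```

Count right shifts until 1
`hits` takes the values: 0 → 1 → 2 → 3 → 4 → 5 → 6

Answer: 6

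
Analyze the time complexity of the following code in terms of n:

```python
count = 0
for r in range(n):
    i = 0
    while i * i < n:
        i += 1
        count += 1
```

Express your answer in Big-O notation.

Each loop level contributes: n × √n. Multiplying the contributions gives O(n√n).

Answer: O(n√n)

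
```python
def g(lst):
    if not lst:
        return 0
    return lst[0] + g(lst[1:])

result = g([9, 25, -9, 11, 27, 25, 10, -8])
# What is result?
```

9 + 25 + (-9) + 11 + 27 + 25 + 10 + (-8) + 0 = 90

Answer: 90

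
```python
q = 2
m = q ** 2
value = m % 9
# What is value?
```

Trace:
`q = 2` → q = 2
`m = q ** 2` → m = 4
`value = m % 9` → value = 4
So value = 4

Answer: 4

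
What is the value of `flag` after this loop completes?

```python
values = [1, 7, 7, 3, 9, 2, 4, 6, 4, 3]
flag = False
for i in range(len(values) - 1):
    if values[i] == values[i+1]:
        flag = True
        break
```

Check consecutive duplicates in [1, 7, 7, 3, 9, 2, 4, 6, 4, 3]
`flag` takes the values: False → True

Answer: True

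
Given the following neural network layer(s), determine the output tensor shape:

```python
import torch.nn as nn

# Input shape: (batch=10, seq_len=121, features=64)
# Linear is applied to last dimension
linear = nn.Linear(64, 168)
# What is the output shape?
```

Input: (10, 121, 64) -> Output: (10, 121, 168)

Answer: (10, 121, 168)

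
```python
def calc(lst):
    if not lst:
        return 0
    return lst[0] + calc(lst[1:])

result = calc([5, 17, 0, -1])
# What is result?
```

5 + 17 + 0 + (-1) + 0 = 21

Answer: 21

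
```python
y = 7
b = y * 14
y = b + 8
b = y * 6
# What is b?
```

Trace:
`y = 7` → y = 7
`b = y * 14` → b = 98
`y = b + 8` → y = 106
`b = y * 6` → b = 636
So b = 636

Answer: 636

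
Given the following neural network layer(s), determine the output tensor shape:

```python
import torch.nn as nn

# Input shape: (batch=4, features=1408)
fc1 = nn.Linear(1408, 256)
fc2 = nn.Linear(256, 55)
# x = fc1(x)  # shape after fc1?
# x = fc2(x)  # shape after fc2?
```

Input: (4, 1408) -> after fc1: (4, 256) -> Output: (4, 55)

Answer: (4, 55)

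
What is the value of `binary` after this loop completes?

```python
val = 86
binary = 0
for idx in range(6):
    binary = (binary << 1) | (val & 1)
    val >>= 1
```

Reverse lowest 6 bits of 86
`binary` takes the values: 0 → 1 → 3 → 6 → 13 → 26

Answer: 26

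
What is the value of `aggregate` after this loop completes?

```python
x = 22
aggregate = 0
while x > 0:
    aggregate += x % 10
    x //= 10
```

Sum digits of 22
`aggregate` takes the values: 0 → 2 → 4

Answer: 4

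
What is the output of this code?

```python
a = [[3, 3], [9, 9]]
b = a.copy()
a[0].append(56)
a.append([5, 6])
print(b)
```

Key concept: shallow copy with nested lists.
Step by step:
`a = [[3, 3], [9, 9]]` → a = [[3, 3], [9, 9]]
`b = a.copy()` → b = [[3, 3], [9, 9]]
`a[0].append(56)` → a = [[3, 3, 56], [9, 9]]; b = [[3, 3, 56], [9, 9]]
`a.append([5, 6])` → a = [[3, 3, 56], [9, 9], [5, 6]]
`print(b)` → prints [[3, 3, 56], [9, 9]]

Answer: [[3, 3, 56], [9, 9]]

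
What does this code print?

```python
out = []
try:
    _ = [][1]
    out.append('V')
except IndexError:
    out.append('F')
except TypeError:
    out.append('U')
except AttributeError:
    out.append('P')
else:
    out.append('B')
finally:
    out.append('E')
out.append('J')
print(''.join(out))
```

Execution trace: 'F' (except IndexError) → 'E' (finally) → 'J' (after the try/except). Output: FEJ

Answer: FEJ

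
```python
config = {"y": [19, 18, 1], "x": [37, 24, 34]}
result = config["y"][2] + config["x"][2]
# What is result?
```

Trace:
`config = {"y": [19, 18, 1], "x": [37, 24, 34]}` → config = {'y': [19, 18, 1], 'x': [37, 24, 34]}
`result = config["y"][2] + config["x"][2]` → result = 35
So result = 35

Answer: 35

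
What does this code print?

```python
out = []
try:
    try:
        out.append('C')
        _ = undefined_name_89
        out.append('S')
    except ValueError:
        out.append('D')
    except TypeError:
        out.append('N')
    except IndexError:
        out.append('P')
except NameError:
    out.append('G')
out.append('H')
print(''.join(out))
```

Execution trace: 'C' (try body) → 'G' (outer except NameError) → 'H' (after the try/except). Output: CGH

Answer: CGH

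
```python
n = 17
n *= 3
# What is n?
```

Trace:
`n = 17` → n = 17
`n *= 3` → n = 51
So n = 51

Answer: 51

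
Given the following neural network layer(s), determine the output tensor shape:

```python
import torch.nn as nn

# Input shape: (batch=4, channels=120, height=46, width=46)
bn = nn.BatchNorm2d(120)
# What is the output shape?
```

Input: (4, 120, 46, 46) -> Output: (4, 120, 46, 46)

Answer: (4, 120, 46, 46)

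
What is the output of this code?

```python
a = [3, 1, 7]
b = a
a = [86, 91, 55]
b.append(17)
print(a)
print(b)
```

Key concept: rebinding vs mutation: a is rebound to a new list, b still points at the original.
Step by step:
`a = [3, 1, 7]` → a = [3, 1, 7]
`b = a` → b = [3, 1, 7] (same object as a)
`a = [86, 91, 55]` → a = [86, 91, 55]
`b.append(17)` → b = [3, 1, 7, 17]
`print(a)` → prints [86, 91, 55]
`print(b)` → prints [3, 1, 7, 17]

Answer:
[86, 91, 55]
[3, 1, 7, 17]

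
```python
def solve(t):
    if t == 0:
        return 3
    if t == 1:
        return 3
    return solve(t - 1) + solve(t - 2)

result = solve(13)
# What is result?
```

Build up from base cases: solve(0)=3, solve(1)=3, solve(2)=6, solve(3)=9, solve(4)=15, solve(5)=24, solve(6)=39, ..., solve(13)=1131

Answer: 1131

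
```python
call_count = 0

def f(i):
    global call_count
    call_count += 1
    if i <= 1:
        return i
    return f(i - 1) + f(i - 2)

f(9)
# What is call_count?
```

Calls(i) = 1 + Calls(i-1) + Calls(i-2); Calls(0)=Calls(1)=1. For i=9 this gives 109.

Answer: 109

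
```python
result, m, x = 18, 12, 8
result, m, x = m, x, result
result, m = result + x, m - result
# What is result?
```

Trace:
`result, m, x = 18, 12, 8` → result = 18; m = 12; x = 8
`result, m, x = m, x, result` → result = 12; m = 8; x = 18
`result, m = result + x, m - result` → result = 30; m = -4
So result = 30

Answer: 30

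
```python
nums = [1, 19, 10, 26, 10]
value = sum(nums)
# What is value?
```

Trace:
`nums = [1, 19, 10, 26, 10]` → nums = [1, 19, 10, 26, 10]
`value = sum(nums)` → value = 66
So value = 66

Answer: 66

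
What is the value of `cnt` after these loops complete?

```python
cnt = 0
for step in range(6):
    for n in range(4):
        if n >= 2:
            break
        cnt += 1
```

Inner breaks at 2, outer runs 6 times
`cnt` takes the values: 0 → 1 → 2 → 3 → 4 → 5 → 6 → 7 → 8 → 9 → 10 → 11 → 12

Answer: 12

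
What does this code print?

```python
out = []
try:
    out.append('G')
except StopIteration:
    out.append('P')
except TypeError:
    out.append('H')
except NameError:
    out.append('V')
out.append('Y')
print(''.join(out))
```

Execution trace: 'G' (try body, no exception) → 'Y' (after the try/except). Output: GY

Answer: GY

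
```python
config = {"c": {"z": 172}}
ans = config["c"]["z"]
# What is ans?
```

Trace:
`config = {"c": {"z": 172}}` → config = {'c': {'z': 172}}
`ans = config["c"]["z"]` → ans = 172
So ans = 172

Answer: 172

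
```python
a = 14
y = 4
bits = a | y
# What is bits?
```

Trace:
`a = 14` → a = 14
`y = 4` → y = 4
`bits = a | y` → bits = 14
So bits = 14

Answer: 14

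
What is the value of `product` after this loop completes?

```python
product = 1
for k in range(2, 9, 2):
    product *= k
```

Product of even numbers 2 to 8
`product` takes the values: 1 → 2 → 8 → 48 → 384

Answer: 384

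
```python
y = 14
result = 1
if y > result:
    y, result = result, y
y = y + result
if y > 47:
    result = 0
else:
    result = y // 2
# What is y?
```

Trace:
`y = 14` → y = 14
`result = 1` → result = 1
`if y > result: ...` → y > result is True → y = 1; result = 14
`y = y + result` → y = 15
`if y > 47: ...` → y > 47 is False, take else branch → result = 7
So y = 15

Answer: 15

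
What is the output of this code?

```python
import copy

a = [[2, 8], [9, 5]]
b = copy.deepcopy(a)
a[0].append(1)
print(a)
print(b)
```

Key concept: deep copy is fully independent.
Step by step:
`a = [[2, 8], [9, 5]]` → a = [[2, 8], [9, 5]]
`b = copy.deepcopy(a)` → b = [[2, 8], [9, 5]]
`a[0].append(1)` → a = [[2, 8, 1], [9, 5]]
`print(a)` → prints [[2, 8, 1], [9, 5]]
`print(b)` → prints [[2, 8], [9, 5]]

Answer:
[[2, 8, 1], [9, 5]]
[[2, 8], [9, 5]]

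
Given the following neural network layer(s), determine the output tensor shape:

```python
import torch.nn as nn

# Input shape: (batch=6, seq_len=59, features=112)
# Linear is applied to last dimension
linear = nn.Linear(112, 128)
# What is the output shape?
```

Input: (6, 59, 112) -> Output: (6, 59, 128)

Answer: (6, 59, 128)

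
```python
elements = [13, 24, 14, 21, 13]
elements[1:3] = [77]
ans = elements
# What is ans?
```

Trace:
`elements = [13, 24, 14, 21, 13]` → elements = [13, 24, 14, 21, 13]
`elements[1:3] = [77]` → elements = [13, 77, 21, 13]
`ans = elements` → ans = [13, 77, 21, 13]
So ans = [13, 77, 21, 13]

Answer: [13, 77, 21, 13]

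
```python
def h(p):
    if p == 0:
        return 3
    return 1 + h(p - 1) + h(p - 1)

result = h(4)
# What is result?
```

h(p) = 1 + 2·h(p-1), h(0)=3. Closed form: (3+1)·2^4 - 1 = 63.

Answer: 63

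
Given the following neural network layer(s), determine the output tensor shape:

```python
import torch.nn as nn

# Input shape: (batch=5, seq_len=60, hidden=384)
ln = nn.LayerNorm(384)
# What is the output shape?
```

Input: (5, 60, 384) -> Output: (5, 60, 384)

Answer: (5, 60, 384)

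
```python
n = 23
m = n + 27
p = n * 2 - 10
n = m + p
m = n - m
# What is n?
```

Trace:
`n = 23` → n = 23
`m = n + 27` → m = 50
`p = n * 2 - 10` → p = 36
`n = m + p` → n = 86
`m = n - m` → m = 36
So n = 86

Answer: 86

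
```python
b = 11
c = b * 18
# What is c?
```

Trace:
`b = 11` → b = 11
`c = b * 18` → c = 198
So c = 198

Answer: 198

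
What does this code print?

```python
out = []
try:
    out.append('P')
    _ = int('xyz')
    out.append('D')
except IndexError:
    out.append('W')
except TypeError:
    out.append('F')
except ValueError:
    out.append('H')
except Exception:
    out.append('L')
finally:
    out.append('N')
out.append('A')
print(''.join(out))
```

Execution trace: 'P' (try body) → 'H' (except ValueError) → 'N' (finally) → 'A' (after the try/except). Output: PHNA

Answer: PHNA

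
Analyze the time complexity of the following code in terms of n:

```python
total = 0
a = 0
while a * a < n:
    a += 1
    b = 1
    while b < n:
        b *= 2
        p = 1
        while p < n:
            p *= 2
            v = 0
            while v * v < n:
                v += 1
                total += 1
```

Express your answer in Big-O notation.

Each loop level contributes: √n × log n × log n × √n. Multiplying the contributions gives O(n log² n).

Answer: O(n log² n)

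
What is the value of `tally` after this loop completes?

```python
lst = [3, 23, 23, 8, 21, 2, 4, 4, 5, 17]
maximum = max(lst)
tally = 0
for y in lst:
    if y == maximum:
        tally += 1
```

Count of max value 23 in [3, 23, 23, 8, 21, 2, 4, 4, 5, 17]
`tally` takes the values: 0 → 1 → 2

Answer: 2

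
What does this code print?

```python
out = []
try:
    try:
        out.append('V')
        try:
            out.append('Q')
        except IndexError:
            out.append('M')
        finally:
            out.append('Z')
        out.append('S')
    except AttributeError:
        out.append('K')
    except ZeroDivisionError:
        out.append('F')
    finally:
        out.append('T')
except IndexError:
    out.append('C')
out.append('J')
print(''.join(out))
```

Execution trace: 'V' (try body) → 'Q' (inner try body, no exception) → 'Z' (inner finally) → 'S' (try body, no exception) → 'T' (finally) → 'J' (after the try/except). Output: VQZSTJ

Answer: VQZSTJ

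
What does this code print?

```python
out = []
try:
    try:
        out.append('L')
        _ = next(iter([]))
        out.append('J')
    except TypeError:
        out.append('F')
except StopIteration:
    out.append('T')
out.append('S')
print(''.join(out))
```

Execution trace: 'L' (try body) → 'T' (outer except StopIteration) → 'S' (after the try/except). Output: LTS

Answer: LTS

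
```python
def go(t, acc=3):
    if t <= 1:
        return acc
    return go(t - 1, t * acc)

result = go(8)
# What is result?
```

Accumulator trace (n, acc): (8, 3) -> (7, 24) -> (6, 168) -> (5, 1008) -> (4, 5040) -> (3, 20160) -> (2, 60480) -> (1, 120960) -> return 120960

Answer: 120960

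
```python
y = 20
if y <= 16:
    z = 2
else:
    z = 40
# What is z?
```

Trace:
`y = 20` → y = 20
`if y <= 16: ...` → y <= 16 is False, take else branch → z = 40
So z = 40

Answer: 40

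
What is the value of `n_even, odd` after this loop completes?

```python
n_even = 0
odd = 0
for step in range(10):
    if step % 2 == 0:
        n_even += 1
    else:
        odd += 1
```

Count evens and odds in range(10)
`n_even, odd` takes the values: (0, 0) → (1, 0) → (1, 1) → (2, 1) → (2, 2) → (3, 2) → (3, 3) → (4, 3) → (4, 4) → (5, 4) → (5, 5)

Answer: 5, 5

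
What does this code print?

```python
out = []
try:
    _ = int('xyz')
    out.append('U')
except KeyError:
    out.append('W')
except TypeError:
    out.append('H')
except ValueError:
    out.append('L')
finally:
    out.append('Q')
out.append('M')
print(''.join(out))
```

Execution trace: 'L' (except ValueError) → 'Q' (finally) → 'M' (after the try/except). Output: LQM

Answer: LQM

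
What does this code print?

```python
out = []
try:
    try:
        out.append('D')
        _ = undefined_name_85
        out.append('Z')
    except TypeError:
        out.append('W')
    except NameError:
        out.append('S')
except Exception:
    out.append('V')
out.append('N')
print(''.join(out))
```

Execution trace: 'D' (inner try body) → 'S' (inner except NameError) → 'N' (after the try/except). Output: DSN

Answer: DSN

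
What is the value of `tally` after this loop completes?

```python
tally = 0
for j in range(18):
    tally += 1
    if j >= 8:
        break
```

Loop breaks when j reaches 8, tally is 9
`tally` takes the values: 0 → 1 → 2 → 3 → 4 → 5 → 6 → 7 → 8 → 9

Answer: 9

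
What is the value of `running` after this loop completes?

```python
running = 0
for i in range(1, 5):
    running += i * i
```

Sum of squares 1² to 4² = 30
`running` takes the values: 0 → 1 → 5 → 14 → 30

Answer: 30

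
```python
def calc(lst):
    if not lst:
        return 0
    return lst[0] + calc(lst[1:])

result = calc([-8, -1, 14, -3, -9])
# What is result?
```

(-8) + (-1) + 14 + (-3) + (-9) + 0 = -7

Answer: -7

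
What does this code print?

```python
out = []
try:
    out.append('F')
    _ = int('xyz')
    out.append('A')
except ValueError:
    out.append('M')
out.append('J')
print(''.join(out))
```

Execution trace: 'F' (try body) → 'M' (except ValueError) → 'J' (after the try/except). Output: FMJ

Answer: FMJ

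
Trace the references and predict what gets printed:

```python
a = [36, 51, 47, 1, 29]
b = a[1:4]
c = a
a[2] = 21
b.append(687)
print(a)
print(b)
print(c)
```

Key concept: slice vs alias.
Step by step:
`a = [36, 51, 47, 1, 29]` → a = [36, 51, 47, 1, 29]
`b = a[1:4]` → b = [51, 47, 1]
`c = a` → c = [36, 51, 47, 1, 29] (same object as a)
`a[2] = 21` → a = [36, 51, 21, 1, 29] (same object as c); c = [36, 51, 21, 1, 29] (same object as a)
`b.append(687)` → b = [51, 47, 1, 687]
`print(a)` → prints [36, 51, 21, 1, 29]
`print(b)` → prints [51, 47, 1, 687]
`print(c)` → prints [36, 51, 21, 1, 29]

Answer:
[36, 51, 21, 1, 29]
[51, 47, 1, 687]
[36, 51, 21, 1, 29]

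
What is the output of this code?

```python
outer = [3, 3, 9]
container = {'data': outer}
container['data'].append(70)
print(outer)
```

Key concept: dict holds reference to list.
Step by step:
`outer = [3, 3, 9]` → outer = [3, 3, 9]
`container = {'data': outer}` → container = {'data': [3, 3, 9]}
`container['data'].append(70)` → outer = [3, 3, 9, 70]; container = {'data': [3, 3, 9, 70]}
`print(outer)` → prints [3, 3, 9, 70]

Answer: [3, 3, 9, 70]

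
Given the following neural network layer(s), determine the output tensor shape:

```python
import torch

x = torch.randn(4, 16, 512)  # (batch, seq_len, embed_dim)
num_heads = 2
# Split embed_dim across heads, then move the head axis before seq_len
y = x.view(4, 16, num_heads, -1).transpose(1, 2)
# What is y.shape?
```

Input: (4, 16, 512) -> head_dim = 512 // 2 = 256; after view: (4, 16, 2, 256) -> after transpose(1, 2): (4, 2, 16, 256) -> Output: (4, 2, 16, 256)

Answer: (4, 2, 16, 256)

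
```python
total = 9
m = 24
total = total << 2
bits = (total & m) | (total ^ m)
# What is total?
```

Trace:
`total = 9` → total = 9
`m = 24` → m = 24
`total = total << 2` → total = 36
`bits = (total & m) | (total ^ m)` → bits = 60
So total = 36

Answer: 36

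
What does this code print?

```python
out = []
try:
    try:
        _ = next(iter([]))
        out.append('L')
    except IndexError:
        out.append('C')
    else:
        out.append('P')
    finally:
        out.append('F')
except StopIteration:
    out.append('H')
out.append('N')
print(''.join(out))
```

Execution trace: 'F' (finally) → 'H' (outer except StopIteration) → 'N' (after the try/except). Output: FHN

Answer: FHN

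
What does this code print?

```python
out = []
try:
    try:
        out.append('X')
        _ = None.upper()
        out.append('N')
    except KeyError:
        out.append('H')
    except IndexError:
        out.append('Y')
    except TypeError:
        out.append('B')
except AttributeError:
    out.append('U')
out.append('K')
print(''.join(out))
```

Execution trace: 'X' (try body) → 'U' (outer except AttributeError) → 'K' (after the try/except). Output: XUK

Answer: XUK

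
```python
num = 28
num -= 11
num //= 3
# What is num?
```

Trace:
`num = 28` → num = 28
`num -= 11` → num = 17
`num //= 3` → num = 5
So num = 5

Answer: 5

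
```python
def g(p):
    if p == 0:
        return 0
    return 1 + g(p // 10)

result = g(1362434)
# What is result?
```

Count of digits of 1362434: 7

Answer: 7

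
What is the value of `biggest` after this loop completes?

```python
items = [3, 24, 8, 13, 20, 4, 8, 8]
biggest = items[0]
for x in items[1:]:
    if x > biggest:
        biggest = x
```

Maximum of [3, 24, 8, 13, 20, 4, 8, 8]
`biggest` takes the values: 3 → 24

Answer: 24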